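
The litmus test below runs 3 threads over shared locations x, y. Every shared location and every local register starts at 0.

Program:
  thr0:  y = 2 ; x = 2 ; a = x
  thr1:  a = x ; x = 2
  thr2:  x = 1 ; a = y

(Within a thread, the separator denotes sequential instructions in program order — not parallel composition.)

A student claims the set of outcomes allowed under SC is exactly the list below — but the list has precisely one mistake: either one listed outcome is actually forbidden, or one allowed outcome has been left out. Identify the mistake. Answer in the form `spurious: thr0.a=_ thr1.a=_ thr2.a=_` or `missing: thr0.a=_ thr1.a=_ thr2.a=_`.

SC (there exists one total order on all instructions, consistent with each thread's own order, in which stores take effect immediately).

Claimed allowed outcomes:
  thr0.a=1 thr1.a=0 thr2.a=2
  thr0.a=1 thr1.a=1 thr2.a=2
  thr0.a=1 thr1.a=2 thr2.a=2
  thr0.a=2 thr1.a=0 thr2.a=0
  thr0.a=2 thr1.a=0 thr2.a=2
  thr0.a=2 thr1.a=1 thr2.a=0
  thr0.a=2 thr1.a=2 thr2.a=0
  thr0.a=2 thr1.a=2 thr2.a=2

missing: thr0.a=2 thr1.a=1 thr2.a=2

outcome vector order: (thr0.a,thr1.a,thr2.a)
under SC → (1,0,2), (1,1,2), (1,2,2), (2,0,0), (2,0,2), (2,1,0), (2,1,2), (2,2,0), (2,2,2)
SC∖claimed = {(2,1,2)}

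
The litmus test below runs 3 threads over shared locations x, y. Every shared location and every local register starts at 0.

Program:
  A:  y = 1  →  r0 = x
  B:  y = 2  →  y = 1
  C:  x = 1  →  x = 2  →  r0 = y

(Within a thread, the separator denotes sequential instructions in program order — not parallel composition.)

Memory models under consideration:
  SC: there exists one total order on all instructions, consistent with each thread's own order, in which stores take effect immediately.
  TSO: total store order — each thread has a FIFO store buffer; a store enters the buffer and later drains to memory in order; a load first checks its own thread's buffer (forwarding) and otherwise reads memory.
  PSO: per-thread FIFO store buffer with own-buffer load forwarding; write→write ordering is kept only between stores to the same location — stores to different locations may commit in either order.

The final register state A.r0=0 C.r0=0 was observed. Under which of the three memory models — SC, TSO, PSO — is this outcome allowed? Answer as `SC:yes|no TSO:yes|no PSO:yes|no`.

SC:no TSO:yes PSO:yes

outcome vector order: (A.r0,C.r0)
SC: 7 outcomes — {(0,1) (0,2) (1,1) (1,2) (2,0) (2,1) (2,2)}
TSO: 9 outcomes — {(0,0) (0,1) (0,2) (1,0) (1,1) (1,2) (2,0) (2,1) (2,2)}
PSO: 9 outcomes — {(0,0) (0,1) (0,2) (1,0) (1,1) (1,2) (2,0) (2,1) (2,2)}
target (0,0) ∈ {TSO,PSO}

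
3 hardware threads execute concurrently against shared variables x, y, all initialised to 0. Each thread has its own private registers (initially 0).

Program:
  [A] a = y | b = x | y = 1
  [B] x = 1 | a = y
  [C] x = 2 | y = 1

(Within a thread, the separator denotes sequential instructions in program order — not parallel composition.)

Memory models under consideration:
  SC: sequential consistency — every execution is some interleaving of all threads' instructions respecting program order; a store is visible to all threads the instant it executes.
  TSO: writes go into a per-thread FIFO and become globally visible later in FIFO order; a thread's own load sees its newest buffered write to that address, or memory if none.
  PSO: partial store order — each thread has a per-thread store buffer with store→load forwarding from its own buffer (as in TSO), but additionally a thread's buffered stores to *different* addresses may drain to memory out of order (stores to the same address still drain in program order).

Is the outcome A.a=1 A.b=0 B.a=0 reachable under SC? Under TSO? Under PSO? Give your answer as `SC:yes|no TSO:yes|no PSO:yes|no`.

SC:no TSO:no PSO:yes

outcome vector order: (A.a,A.b,B.a)
under SC → 000, 001, 010, 011, 020, 021, 110, 111, 120, 121
under TSO → 000, 001, 010, 011, 020, 021, 110, 111, 120, 121
under PSO → 000, 001, 010, 011, 020, 021, 100, 101, 110, 111, 120, 121
target 100 ∈ {PSO}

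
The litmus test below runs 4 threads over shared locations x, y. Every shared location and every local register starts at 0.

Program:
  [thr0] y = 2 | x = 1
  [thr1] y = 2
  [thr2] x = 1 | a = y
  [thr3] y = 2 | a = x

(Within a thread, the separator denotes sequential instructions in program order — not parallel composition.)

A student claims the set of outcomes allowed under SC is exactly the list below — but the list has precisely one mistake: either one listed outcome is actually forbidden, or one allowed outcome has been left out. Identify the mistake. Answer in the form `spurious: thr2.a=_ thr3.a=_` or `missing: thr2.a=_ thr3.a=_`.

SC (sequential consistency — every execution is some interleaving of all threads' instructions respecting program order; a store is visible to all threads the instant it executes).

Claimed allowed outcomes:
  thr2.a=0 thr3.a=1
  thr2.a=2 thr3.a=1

outcome vector order: (thr2.a,thr3.a)
under SC → 0/1; 2/0; 2/1
SC∖claimed = {2/0}

missing: thr2.a=2 thr3.a=0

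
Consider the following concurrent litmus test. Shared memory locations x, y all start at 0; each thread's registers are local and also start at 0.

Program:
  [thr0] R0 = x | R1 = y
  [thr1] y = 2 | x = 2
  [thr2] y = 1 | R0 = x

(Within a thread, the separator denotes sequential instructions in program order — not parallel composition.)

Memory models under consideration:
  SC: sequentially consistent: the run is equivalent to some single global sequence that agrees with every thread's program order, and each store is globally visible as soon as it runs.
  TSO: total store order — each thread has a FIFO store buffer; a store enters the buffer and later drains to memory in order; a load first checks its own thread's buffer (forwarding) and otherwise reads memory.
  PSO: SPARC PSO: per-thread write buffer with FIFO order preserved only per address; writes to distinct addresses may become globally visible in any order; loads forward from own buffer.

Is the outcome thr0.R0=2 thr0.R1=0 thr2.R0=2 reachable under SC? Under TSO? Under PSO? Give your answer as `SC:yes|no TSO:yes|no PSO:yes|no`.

outcome vector order: (thr0.R0,thr0.R1,thr2.R0)
under SC → 0/0/0, 0/0/2, 0/1/0, 0/1/2, 0/2/0, 0/2/2, 2/1/0, 2/1/2, 2/2/0, 2/2/2
under TSO → 0/0/0, 0/0/2, 0/1/0, 0/1/2, 0/2/0, 0/2/2, 2/1/0, 2/1/2, 2/2/0, 2/2/2
under PSO → 0/0/0, 0/0/2, 0/1/0, 0/1/2, 0/2/0, 0/2/2, 2/0/0, 2/0/2, 2/1/0, 2/1/2, 2/2/0, 2/2/2
target 2/0/2 ∈ {PSO}

SC:no TSO:no PSO:yes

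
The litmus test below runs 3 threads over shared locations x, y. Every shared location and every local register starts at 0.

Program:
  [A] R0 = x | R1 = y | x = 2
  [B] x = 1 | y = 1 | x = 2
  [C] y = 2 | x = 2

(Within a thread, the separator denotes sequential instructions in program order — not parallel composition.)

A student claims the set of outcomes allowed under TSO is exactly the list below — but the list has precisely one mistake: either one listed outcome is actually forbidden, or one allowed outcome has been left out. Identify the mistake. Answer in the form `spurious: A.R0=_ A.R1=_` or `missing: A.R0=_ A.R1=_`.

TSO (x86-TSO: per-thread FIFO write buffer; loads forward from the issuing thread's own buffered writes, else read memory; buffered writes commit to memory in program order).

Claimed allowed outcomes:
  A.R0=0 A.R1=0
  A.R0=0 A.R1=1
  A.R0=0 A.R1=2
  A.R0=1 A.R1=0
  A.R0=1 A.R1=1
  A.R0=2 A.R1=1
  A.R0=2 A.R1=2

outcome vector order: (A.R0,A.R1)
TSO: 8 outcomes — {00, 01, 02, 10, 11, 12, 21, 22}
TSO∖claimed = {12}

missing: A.R0=1 A.R1=2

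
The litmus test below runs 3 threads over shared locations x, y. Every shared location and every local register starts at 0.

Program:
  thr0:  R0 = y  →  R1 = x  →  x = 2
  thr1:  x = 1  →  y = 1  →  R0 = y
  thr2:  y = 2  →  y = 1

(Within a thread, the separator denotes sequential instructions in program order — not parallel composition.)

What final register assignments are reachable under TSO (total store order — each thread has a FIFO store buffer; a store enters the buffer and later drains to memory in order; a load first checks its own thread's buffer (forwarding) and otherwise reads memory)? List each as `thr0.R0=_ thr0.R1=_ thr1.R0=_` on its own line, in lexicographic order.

thr0.R0=0 thr0.R1=0 thr1.R0=1
thr0.R0=0 thr0.R1=0 thr1.R0=2
thr0.R0=0 thr0.R1=1 thr1.R0=1
thr0.R0=0 thr0.R1=1 thr1.R0=2
thr0.R0=1 thr0.R1=0 thr1.R0=1
thr0.R0=1 thr0.R1=1 thr1.R0=1
thr0.R0=1 thr0.R1=1 thr1.R0=2
thr0.R0=2 thr0.R1=0 thr1.R0=1
thr0.R0=2 thr0.R1=1 thr1.R0=1
thr0.R0=2 thr0.R1=1 thr1.R0=2

outcome vector order: (thr0.R0,thr0.R1,thr1.R0)
|TSO outcomes| = 10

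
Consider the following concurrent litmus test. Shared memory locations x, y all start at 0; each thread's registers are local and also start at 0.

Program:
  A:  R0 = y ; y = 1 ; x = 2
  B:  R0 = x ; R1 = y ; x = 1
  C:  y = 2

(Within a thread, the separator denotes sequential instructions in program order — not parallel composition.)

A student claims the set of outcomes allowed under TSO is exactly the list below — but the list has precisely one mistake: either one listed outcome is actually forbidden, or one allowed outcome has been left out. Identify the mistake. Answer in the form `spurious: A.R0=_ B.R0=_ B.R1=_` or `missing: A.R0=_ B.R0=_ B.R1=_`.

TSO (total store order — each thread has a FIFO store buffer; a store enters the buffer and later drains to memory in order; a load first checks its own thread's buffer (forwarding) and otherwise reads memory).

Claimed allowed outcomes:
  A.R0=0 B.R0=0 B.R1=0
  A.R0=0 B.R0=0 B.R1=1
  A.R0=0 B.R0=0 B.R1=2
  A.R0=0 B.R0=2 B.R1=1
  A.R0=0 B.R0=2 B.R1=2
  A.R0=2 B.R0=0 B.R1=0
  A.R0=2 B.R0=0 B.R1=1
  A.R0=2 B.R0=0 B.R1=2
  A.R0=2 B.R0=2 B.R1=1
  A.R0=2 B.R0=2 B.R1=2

spurious: A.R0=2 B.R0=2 B.R1=2

outcome vector order: (A.R0,B.R0,B.R1)
under TSO → (0,0,0); (0,0,1); (0,0,2); (0,2,1); (0,2,2); (2,0,0); (2,0,1); (2,0,2); (2,2,1)
claimed∖TSO = {(2,2,2)}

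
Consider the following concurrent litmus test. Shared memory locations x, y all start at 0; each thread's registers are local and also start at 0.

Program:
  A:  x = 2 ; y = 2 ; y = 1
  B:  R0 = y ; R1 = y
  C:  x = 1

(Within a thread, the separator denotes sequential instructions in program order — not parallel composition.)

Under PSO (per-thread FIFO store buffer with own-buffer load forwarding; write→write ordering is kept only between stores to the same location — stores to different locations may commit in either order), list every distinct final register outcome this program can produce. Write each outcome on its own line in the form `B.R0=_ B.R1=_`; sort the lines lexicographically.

B.R0=0 B.R1=0
B.R0=0 B.R1=1
B.R0=0 B.R1=2
B.R0=1 B.R1=1
B.R0=2 B.R1=1
B.R0=2 B.R1=2

outcome vector order: (B.R0,B.R1)
|PSO outcomes| = 6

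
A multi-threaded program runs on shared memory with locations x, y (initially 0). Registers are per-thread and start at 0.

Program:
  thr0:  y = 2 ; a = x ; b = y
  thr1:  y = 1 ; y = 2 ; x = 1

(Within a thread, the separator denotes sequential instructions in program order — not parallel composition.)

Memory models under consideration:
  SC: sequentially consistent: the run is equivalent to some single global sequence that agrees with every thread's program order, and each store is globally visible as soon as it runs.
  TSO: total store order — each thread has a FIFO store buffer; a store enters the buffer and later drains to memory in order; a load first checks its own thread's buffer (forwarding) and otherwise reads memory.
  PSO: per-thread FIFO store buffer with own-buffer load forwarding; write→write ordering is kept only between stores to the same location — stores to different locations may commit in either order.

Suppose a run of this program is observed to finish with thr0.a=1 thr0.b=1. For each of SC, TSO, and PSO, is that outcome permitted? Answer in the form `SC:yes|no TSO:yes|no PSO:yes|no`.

outcome vector order: (thr0.a,thr0.b)
under SC → 01 02 12
under TSO → 01 02 12
under PSO → 01 02 11 12
target 11 ∈ {PSO}

SC:no TSO:no PSO:yes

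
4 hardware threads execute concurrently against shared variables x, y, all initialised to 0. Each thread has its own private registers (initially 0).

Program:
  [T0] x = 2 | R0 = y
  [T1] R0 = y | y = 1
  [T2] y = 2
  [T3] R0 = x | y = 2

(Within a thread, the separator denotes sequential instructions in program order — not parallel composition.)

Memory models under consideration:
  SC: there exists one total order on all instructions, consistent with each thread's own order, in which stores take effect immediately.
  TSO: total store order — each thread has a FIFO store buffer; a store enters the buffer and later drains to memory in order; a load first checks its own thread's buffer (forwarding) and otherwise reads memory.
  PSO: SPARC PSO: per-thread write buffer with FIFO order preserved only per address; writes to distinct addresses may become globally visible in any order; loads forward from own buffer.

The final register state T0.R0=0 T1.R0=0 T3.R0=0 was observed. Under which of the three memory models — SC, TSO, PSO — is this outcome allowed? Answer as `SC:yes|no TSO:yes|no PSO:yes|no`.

SC:yes TSO:yes PSO:yes

outcome vector order: (T0.R0,T1.R0,T3.R0)
SC: 12 outcomes — {0/0/0 0/0/2 0/2/0 0/2/2 1/0/0 1/0/2 1/2/0 1/2/2 2/0/0 2/0/2 2/2/0 2/2/2}
TSO: 12 outcomes — {0/0/0 0/0/2 0/2/0 0/2/2 1/0/0 1/0/2 1/2/0 1/2/2 2/0/0 2/0/2 2/2/0 2/2/2}
PSO: 12 outcomes — {0/0/0 0/0/2 0/2/0 0/2/2 1/0/0 1/0/2 1/2/0 1/2/2 2/0/0 2/0/2 2/2/0 2/2/2}
target 0/0/0 ∈ {SC,TSO,PSO}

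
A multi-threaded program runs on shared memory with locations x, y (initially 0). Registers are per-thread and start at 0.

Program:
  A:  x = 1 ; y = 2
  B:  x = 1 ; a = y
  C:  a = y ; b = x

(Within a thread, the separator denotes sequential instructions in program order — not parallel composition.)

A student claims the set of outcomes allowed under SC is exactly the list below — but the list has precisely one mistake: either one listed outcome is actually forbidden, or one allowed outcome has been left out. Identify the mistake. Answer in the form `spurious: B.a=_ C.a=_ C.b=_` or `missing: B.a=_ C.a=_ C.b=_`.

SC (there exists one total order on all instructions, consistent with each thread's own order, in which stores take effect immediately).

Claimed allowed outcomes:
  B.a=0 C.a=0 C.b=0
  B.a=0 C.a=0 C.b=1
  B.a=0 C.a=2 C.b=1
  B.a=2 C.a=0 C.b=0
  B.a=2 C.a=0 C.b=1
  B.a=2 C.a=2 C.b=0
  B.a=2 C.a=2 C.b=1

outcome vector order: (B.a,C.a,C.b)
[SC] allowed = {(0,0,0), (0,0,1), (0,2,1), (2,0,0), (2,0,1), (2,2,1)}
claimed∖SC = {(2,2,0)}

spurious: B.a=2 C.a=2 C.b=0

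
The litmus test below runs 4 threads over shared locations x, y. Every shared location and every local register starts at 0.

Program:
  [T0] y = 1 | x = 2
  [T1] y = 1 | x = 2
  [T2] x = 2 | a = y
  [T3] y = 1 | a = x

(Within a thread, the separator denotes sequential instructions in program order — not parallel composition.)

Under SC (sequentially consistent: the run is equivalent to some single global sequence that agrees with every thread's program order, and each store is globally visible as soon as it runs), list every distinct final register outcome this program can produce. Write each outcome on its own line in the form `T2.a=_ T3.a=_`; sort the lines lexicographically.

outcome vector order: (T2.a,T3.a)
|SC outcomes| = 3

T2.a=0 T3.a=2
T2.a=1 T3.a=0
T2.a=1 T3.a=2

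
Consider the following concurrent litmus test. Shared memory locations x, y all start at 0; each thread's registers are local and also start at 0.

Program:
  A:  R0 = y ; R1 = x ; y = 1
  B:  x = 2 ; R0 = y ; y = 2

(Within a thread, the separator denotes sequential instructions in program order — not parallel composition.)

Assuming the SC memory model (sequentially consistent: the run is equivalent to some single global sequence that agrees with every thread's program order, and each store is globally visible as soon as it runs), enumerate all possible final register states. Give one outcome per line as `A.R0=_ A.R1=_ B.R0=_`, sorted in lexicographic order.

A.R0=0 A.R1=0 B.R0=0
A.R0=0 A.R1=0 B.R0=1
A.R0=0 A.R1=2 B.R0=0
A.R0=0 A.R1=2 B.R0=1
A.R0=2 A.R1=2 B.R0=0

outcome vector order: (A.R0,A.R1,B.R0)
|SC outcomes| = 5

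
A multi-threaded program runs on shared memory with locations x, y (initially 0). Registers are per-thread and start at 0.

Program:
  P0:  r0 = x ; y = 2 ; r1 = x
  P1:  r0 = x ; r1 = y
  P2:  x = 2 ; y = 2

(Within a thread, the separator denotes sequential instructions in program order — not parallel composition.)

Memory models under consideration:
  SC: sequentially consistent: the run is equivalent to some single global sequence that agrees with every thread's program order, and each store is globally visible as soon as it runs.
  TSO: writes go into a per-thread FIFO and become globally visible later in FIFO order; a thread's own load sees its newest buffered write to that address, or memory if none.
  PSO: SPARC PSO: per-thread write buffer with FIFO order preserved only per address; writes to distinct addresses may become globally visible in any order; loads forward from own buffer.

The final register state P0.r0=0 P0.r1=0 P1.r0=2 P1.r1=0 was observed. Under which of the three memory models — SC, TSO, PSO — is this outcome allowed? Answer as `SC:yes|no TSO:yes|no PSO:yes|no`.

outcome vector order: (P0.r0,P0.r1,P1.r0,P1.r1)
SC: 11 outcomes — {(0,0,0,0), (0,0,0,2), (0,0,2,2), (0,2,0,0), (0,2,0,2), (0,2,2,0), (0,2,2,2), (2,2,0,0), (2,2,0,2), (2,2,2,0), (2,2,2,2)}
TSO: 12 outcomes — {(0,0,0,0), (0,0,0,2), (0,0,2,0), (0,0,2,2), (0,2,0,0), (0,2,0,2), (0,2,2,0), (0,2,2,2), (2,2,0,0), (2,2,0,2), (2,2,2,0), (2,2,2,2)}
PSO: 12 outcomes — {(0,0,0,0), (0,0,0,2), (0,0,2,0), (0,0,2,2), (0,2,0,0), (0,2,0,2), (0,2,2,0), (0,2,2,2), (2,2,0,0), (2,2,0,2), (2,2,2,0), (2,2,2,2)}
target (0,0,2,0) ∈ {TSO,PSO}

SC:no TSO:yes PSO:yes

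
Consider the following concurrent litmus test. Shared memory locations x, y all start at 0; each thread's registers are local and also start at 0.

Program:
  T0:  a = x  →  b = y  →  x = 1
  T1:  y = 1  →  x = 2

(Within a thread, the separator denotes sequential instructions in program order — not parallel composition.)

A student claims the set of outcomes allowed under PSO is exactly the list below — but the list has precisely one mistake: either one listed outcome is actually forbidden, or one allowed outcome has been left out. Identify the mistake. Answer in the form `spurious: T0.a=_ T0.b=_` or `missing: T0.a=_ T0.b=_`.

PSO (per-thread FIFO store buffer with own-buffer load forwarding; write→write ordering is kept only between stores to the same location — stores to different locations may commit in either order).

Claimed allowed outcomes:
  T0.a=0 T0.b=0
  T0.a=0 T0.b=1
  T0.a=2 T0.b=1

outcome vector order: (T0.a,T0.b)
PSO (4): 00; 01; 20; 21
PSO∖claimed = {20}

missing: T0.a=2 T0.b=0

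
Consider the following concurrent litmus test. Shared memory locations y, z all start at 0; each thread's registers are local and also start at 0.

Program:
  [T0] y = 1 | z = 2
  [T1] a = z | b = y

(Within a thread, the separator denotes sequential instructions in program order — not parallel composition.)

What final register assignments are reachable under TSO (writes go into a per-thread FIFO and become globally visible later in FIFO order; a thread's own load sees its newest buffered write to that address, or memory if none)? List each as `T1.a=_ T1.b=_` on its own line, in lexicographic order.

T1.a=0 T1.b=0
T1.a=0 T1.b=1
T1.a=2 T1.b=1

outcome vector order: (T1.a,T1.b)
|TSO outcomes| = 3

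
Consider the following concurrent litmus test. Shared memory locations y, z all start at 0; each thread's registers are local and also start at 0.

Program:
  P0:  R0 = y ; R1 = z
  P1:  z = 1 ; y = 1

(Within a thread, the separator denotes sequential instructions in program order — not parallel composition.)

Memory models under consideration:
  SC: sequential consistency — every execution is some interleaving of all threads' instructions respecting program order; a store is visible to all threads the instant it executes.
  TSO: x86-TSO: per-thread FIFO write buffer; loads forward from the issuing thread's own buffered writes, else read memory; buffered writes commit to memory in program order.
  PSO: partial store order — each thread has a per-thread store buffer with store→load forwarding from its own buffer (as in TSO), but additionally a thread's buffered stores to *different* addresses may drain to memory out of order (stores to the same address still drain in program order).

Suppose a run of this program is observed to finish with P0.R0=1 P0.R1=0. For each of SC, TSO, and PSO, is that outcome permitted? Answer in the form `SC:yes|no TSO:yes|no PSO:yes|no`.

SC:no TSO:no PSO:yes

outcome vector order: (P0.R0,P0.R1)
SC (3): <0 0>; <0 1>; <1 1>
TSO (3): <0 0>; <0 1>; <1 1>
PSO (4): <0 0>; <0 1>; <1 0>; <1 1>
target <1 0> ∈ {PSO}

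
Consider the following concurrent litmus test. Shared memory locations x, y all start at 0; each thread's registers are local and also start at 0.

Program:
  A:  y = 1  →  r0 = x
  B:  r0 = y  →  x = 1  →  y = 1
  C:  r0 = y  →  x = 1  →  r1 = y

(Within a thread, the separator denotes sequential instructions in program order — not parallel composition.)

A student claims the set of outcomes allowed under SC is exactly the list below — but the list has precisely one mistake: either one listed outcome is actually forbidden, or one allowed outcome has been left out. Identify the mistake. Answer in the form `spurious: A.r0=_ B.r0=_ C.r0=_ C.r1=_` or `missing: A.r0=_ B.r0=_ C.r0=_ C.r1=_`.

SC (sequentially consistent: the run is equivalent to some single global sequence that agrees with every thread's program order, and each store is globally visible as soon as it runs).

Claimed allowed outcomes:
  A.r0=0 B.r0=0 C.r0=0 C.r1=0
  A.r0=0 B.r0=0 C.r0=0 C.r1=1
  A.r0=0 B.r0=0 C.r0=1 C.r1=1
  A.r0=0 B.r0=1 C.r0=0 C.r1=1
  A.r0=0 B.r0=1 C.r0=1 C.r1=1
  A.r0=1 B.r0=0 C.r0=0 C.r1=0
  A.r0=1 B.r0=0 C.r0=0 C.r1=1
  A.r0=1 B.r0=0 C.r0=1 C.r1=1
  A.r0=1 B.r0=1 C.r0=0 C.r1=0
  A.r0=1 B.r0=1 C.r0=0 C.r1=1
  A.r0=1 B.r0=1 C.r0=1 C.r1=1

outcome vector order: (A.r0,B.r0,C.r0,C.r1)
[SC] allowed = {0001, 0011, 0101, 0111, 1000, 1001, 1011, 1100, 1101, 1111}
claimed∖SC = {0000}

spurious: A.r0=0 B.r0=0 C.r0=0 C.r1=0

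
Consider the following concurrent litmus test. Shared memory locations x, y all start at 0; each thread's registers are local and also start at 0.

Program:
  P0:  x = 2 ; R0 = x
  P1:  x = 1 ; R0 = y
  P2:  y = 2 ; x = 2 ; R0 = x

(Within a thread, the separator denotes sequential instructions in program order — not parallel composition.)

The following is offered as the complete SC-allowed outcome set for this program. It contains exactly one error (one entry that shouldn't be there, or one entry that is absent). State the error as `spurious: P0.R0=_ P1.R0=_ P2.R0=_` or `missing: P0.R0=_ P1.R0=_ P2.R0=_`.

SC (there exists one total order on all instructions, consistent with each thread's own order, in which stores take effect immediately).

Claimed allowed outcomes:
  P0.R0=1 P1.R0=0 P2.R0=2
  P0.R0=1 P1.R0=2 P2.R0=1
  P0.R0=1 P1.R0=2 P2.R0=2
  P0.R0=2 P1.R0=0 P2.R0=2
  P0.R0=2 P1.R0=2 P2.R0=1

missing: P0.R0=2 P1.R0=2 P2.R0=2

outcome vector order: (P0.R0,P1.R0,P2.R0)
SC: 6 outcomes — {(1,0,2) (1,2,1) (1,2,2) (2,0,2) (2,2,1) (2,2,2)}
SC∖claimed = {(2,2,2)}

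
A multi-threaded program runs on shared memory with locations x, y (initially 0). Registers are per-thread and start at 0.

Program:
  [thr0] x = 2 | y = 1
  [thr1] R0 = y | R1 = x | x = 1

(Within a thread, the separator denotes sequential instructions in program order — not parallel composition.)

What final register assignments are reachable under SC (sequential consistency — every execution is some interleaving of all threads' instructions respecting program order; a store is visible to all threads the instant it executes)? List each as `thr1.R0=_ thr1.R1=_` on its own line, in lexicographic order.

thr1.R0=0 thr1.R1=0
thr1.R0=0 thr1.R1=2
thr1.R0=1 thr1.R1=2

outcome vector order: (thr1.R0,thr1.R1)
|SC outcomes| = 3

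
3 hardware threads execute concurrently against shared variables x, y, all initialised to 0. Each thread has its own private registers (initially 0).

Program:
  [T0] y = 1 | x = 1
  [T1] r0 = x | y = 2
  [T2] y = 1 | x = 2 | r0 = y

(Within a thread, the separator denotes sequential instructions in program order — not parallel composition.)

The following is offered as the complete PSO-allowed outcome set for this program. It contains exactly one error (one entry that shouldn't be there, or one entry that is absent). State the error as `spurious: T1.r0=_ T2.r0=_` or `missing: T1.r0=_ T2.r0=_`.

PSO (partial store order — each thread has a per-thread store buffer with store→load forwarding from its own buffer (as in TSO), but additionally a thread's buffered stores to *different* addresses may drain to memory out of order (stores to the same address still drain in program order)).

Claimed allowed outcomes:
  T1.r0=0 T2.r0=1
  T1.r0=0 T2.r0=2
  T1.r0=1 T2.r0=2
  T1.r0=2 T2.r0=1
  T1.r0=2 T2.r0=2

missing: T1.r0=1 T2.r0=1

outcome vector order: (T1.r0,T2.r0)
under PSO → <0 1> <0 2> <1 1> <1 2> <2 1> <2 2>
PSO∖claimed = {<1 1>}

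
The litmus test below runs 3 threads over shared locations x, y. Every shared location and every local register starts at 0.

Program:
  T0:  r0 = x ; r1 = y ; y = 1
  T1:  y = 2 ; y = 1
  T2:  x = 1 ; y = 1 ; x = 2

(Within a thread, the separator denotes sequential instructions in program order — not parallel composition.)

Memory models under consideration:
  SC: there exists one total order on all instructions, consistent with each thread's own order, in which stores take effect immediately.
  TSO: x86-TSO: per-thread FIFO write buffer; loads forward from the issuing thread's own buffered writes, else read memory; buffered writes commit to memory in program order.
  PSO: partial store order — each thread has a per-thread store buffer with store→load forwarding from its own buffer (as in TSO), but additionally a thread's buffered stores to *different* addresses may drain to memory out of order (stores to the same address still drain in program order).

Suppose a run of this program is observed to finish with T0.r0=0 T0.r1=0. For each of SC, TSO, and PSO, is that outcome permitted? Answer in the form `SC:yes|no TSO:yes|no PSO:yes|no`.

outcome vector order: (T0.r0,T0.r1)
[SC] allowed = {<0 0>, <0 1>, <0 2>, <1 0>, <1 1>, <1 2>, <2 1>, <2 2>}
[TSO] allowed = {<0 0>, <0 1>, <0 2>, <1 0>, <1 1>, <1 2>, <2 1>, <2 2>}
[PSO] allowed = {<0 0>, <0 1>, <0 2>, <1 0>, <1 1>, <1 2>, <2 0>, <2 1>, <2 2>}
target <0 0> ∈ {SC,TSO,PSO}

SC:yes TSO:yes PSO:yes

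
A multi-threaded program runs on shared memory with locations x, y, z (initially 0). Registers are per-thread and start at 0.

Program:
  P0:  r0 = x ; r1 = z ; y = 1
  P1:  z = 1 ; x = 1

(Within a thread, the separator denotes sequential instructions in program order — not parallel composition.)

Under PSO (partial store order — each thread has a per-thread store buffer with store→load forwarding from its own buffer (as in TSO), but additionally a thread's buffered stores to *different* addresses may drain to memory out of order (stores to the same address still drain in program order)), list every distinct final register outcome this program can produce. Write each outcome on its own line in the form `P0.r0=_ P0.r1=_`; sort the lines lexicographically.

outcome vector order: (P0.r0,P0.r1)
|PSO outcomes| = 4

P0.r0=0 P0.r1=0
P0.r0=0 P0.r1=1
P0.r0=1 P0.r1=0
P0.r0=1 P0.r1=1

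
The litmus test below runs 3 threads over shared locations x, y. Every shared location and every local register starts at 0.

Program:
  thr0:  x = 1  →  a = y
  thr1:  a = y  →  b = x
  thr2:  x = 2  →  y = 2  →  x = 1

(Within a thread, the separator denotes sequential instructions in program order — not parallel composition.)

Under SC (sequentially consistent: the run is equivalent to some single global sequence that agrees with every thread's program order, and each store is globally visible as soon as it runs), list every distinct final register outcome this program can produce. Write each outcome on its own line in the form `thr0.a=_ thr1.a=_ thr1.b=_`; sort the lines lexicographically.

outcome vector order: (thr0.a,thr1.a,thr1.b)
|SC outcomes| = 10

thr0.a=0 thr1.a=0 thr1.b=0
thr0.a=0 thr1.a=0 thr1.b=1
thr0.a=0 thr1.a=0 thr1.b=2
thr0.a=0 thr1.a=2 thr1.b=1
thr0.a=0 thr1.a=2 thr1.b=2
thr0.a=2 thr1.a=0 thr1.b=0
thr0.a=2 thr1.a=0 thr1.b=1
thr0.a=2 thr1.a=0 thr1.b=2
thr0.a=2 thr1.a=2 thr1.b=1
thr0.a=2 thr1.a=2 thr1.b=2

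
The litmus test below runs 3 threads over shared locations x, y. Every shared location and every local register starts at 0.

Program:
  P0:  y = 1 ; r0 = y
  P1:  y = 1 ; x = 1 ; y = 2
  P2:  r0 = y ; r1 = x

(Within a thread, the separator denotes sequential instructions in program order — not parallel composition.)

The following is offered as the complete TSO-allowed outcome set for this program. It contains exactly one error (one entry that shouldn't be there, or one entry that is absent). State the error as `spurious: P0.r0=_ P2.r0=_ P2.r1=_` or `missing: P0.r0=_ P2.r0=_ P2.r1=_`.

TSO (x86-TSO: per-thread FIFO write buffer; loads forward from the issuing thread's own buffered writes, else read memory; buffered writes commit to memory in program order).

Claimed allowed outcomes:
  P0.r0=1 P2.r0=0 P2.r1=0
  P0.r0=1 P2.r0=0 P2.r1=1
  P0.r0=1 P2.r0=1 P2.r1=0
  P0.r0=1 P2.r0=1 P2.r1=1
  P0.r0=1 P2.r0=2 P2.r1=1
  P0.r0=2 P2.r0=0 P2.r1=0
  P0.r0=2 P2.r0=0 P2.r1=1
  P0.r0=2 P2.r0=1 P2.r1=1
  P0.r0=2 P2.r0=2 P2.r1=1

outcome vector order: (P0.r0,P2.r0,P2.r1)
TSO (10): 1/0/0 1/0/1 1/1/0 1/1/1 1/2/1 2/0/0 2/0/1 2/1/0 2/1/1 2/2/1
TSO∖claimed = {2/1/0}

missing: P0.r0=2 P2.r0=1 P2.r1=0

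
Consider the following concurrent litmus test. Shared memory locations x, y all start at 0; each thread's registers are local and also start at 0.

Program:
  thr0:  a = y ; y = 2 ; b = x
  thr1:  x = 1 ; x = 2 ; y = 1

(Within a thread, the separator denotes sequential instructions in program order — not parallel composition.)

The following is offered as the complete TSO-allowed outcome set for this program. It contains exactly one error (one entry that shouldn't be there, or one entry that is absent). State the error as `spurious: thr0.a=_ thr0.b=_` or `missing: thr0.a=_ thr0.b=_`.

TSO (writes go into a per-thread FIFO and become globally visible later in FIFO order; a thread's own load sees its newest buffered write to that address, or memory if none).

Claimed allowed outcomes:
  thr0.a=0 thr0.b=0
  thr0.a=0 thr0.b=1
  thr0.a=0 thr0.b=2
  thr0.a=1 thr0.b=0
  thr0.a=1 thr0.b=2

outcome vector order: (thr0.a,thr0.b)
[TSO] allowed = {<0 0>; <0 1>; <0 2>; <1 2>}
claimed∖TSO = {<1 0>}

spurious: thr0.a=1 thr0.b=0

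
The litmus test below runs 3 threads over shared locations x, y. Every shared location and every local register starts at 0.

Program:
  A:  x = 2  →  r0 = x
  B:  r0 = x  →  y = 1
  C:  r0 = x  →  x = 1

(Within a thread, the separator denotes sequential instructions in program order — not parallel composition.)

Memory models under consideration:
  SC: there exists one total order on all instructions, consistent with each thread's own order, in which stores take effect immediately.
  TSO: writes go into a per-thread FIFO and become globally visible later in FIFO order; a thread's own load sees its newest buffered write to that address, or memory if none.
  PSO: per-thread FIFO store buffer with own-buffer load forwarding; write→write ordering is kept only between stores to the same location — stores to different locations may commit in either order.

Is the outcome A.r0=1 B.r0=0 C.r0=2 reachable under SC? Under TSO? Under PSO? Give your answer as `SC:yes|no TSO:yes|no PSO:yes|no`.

outcome vector order: (A.r0,B.r0,C.r0)
SC (12): <1 0 0>; <1 0 2>; <1 1 0>; <1 1 2>; <1 2 0>; <1 2 2>; <2 0 0>; <2 0 2>; <2 1 0>; <2 1 2>; <2 2 0>; <2 2 2>
TSO (12): <1 0 0>; <1 0 2>; <1 1 0>; <1 1 2>; <1 2 0>; <1 2 2>; <2 0 0>; <2 0 2>; <2 1 0>; <2 1 2>; <2 2 0>; <2 2 2>
PSO (12): <1 0 0>; <1 0 2>; <1 1 0>; <1 1 2>; <1 2 0>; <1 2 2>; <2 0 0>; <2 0 2>; <2 1 0>; <2 1 2>; <2 2 0>; <2 2 2>
target <1 0 2> ∈ {SC,TSO,PSO}

SC:yes TSO:yes PSO:yes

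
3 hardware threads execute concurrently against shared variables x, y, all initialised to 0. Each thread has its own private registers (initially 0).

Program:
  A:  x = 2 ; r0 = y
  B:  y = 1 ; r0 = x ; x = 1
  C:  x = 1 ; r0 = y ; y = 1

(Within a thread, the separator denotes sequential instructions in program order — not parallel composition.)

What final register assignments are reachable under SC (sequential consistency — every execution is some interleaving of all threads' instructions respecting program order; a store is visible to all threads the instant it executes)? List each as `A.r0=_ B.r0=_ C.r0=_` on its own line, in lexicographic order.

A.r0=0 B.r0=1 C.r0=0
A.r0=0 B.r0=1 C.r0=1
A.r0=0 B.r0=2 C.r0=0
A.r0=0 B.r0=2 C.r0=1
A.r0=1 B.r0=0 C.r0=1
A.r0=1 B.r0=1 C.r0=0
A.r0=1 B.r0=1 C.r0=1
A.r0=1 B.r0=2 C.r0=0
A.r0=1 B.r0=2 C.r0=1

outcome vector order: (A.r0,B.r0,C.r0)
|SC outcomes| = 9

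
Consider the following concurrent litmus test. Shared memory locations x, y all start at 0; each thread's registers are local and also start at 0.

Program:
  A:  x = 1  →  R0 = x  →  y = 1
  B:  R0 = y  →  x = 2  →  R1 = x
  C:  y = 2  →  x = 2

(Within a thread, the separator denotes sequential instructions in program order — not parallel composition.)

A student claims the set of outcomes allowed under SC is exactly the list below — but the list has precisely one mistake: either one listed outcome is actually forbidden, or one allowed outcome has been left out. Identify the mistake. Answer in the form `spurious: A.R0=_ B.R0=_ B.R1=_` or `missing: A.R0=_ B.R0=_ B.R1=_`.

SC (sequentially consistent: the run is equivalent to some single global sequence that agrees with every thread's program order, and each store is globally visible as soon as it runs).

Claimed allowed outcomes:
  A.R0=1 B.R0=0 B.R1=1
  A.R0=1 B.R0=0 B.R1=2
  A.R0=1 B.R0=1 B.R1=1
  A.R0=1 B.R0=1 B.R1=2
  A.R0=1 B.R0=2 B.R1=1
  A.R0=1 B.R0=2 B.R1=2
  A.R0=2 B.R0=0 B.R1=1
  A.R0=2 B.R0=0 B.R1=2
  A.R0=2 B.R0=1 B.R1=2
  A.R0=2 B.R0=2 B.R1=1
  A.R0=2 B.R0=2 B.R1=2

spurious: A.R0=1 B.R0=1 B.R1=1

outcome vector order: (A.R0,B.R0,B.R1)
SC (10): 101 102 112 121 122 201 202 212 221 222
claimed∖SC = {111}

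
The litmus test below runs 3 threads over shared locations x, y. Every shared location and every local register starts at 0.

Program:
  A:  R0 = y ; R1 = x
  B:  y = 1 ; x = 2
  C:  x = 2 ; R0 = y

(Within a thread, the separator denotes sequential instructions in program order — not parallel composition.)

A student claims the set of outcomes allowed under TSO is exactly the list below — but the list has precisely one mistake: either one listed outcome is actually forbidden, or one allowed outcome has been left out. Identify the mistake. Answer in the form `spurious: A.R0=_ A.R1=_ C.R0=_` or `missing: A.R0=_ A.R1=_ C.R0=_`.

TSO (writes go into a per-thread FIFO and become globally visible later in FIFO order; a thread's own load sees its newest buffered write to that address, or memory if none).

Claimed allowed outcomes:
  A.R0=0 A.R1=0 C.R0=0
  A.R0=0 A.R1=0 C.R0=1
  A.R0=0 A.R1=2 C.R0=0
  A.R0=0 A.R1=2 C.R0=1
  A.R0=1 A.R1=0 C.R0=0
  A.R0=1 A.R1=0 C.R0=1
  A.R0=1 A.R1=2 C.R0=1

missing: A.R0=1 A.R1=2 C.R0=0

outcome vector order: (A.R0,A.R1,C.R0)
under TSO → <0 0 0>, <0 0 1>, <0 2 0>, <0 2 1>, <1 0 0>, <1 0 1>, <1 2 0>, <1 2 1>
TSO∖claimed = {<1 2 0>}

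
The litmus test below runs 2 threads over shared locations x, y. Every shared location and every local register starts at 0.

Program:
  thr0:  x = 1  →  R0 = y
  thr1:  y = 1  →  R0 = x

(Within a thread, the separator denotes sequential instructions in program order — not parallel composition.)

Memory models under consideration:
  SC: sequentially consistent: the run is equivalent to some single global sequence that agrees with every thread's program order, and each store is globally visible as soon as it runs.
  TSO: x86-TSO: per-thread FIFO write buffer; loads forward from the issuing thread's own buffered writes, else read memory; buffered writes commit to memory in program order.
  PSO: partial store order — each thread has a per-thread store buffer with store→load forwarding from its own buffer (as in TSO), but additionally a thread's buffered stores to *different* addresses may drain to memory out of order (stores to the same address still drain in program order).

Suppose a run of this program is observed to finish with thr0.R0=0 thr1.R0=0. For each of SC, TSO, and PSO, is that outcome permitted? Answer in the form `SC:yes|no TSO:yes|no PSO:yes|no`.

outcome vector order: (thr0.R0,thr1.R0)
[SC] allowed = {0/1 1/0 1/1}
[TSO] allowed = {0/0 0/1 1/0 1/1}
[PSO] allowed = {0/0 0/1 1/0 1/1}
target 0/0 ∈ {TSO,PSO}

SC:no TSO:yes PSO:yes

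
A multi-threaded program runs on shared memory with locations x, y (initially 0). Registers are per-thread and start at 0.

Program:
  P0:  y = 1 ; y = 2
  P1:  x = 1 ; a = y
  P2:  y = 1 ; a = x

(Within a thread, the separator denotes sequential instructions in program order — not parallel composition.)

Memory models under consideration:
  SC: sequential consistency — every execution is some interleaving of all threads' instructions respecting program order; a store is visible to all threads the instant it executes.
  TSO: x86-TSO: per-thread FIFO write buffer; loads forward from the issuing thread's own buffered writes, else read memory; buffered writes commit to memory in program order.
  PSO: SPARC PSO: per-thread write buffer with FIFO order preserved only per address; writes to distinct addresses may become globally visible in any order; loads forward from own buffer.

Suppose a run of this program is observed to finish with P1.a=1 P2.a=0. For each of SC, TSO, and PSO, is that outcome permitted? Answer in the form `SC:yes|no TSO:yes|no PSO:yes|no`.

SC:yes TSO:yes PSO:yes

outcome vector order: (P1.a,P2.a)
SC: 5 outcomes — {(0,1), (1,0), (1,1), (2,0), (2,1)}
TSO: 6 outcomes — {(0,0), (0,1), (1,0), (1,1), (2,0), (2,1)}
PSO: 6 outcomes — {(0,0), (0,1), (1,0), (1,1), (2,0), (2,1)}
target (1,0) ∈ {SC,TSO,PSO}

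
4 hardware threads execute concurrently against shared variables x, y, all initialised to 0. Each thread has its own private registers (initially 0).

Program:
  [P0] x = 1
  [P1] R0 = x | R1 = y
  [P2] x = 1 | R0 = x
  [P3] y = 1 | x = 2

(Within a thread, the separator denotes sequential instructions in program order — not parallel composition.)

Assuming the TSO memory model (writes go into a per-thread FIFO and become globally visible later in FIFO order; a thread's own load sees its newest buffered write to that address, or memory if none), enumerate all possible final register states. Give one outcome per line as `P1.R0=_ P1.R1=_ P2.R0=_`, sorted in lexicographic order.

P1.R0=0 P1.R1=0 P2.R0=1
P1.R0=0 P1.R1=0 P2.R0=2
P1.R0=0 P1.R1=1 P2.R0=1
P1.R0=0 P1.R1=1 P2.R0=2
P1.R0=1 P1.R1=0 P2.R0=1
P1.R0=1 P1.R1=0 P2.R0=2
P1.R0=1 P1.R1=1 P2.R0=1
P1.R0=1 P1.R1=1 P2.R0=2
P1.R0=2 P1.R1=1 P2.R0=1
P1.R0=2 P1.R1=1 P2.R0=2

outcome vector order: (P1.R0,P1.R1,P2.R0)
|TSO outcomes| = 10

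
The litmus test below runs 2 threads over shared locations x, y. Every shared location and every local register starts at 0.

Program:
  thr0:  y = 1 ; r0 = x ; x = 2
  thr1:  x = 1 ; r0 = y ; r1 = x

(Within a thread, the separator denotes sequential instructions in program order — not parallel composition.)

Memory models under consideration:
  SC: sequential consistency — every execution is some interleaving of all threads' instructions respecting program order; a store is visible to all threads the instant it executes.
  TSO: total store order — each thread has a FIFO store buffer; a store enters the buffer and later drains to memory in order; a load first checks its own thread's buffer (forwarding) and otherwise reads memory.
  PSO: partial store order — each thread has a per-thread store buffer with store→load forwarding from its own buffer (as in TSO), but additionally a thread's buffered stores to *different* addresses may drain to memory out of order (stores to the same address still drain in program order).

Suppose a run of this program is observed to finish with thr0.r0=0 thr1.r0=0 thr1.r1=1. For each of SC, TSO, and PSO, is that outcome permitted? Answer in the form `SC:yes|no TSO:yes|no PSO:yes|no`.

outcome vector order: (thr0.r0,thr1.r0,thr1.r1)
under SC → <0 1 1> <0 1 2> <1 0 1> <1 0 2> <1 1 1> <1 1 2>
under TSO → <0 0 1> <0 0 2> <0 1 1> <0 1 2> <1 0 1> <1 0 2> <1 1 1> <1 1 2>
under PSO → <0 0 1> <0 0 2> <0 1 1> <0 1 2> <1 0 1> <1 0 2> <1 1 1> <1 1 2>
target <0 0 1> ∈ {TSO,PSO}

SC:no TSO:yes PSO:yes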